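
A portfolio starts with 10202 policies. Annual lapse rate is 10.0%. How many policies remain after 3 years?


remaining = initial * (1 - lapse)^years
= 10202 * (1 - 0.1)^3
= 10202 * 0.729
= 7437.258


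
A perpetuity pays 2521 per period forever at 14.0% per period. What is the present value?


PV = PMT / i
= 2521 / 0.14
= 18007.1429


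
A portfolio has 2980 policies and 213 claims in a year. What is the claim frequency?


frequency = claims / policies
= 213 / 2980
= 0.0715


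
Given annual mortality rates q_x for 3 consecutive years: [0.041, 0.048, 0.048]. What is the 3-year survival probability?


p_k = 1 - q_k for each year
Survival = product of (1 - q_k)
= 0.959 * 0.952 * 0.952
= 0.8691


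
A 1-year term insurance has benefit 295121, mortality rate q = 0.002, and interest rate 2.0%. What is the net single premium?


NSP = benefit * q * v
v = 1/(1+i) = 0.980392
NSP = 295121 * 0.002 * 0.980392
= 578.6686


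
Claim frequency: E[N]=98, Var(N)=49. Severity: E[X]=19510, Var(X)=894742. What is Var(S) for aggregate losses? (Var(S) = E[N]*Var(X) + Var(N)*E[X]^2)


Var(S) = E[N]*Var(X) + Var(N)*E[X]^2
= 98*894742 + 49*19510^2
= 87684716 + 18651364900
= 1.8739e+10


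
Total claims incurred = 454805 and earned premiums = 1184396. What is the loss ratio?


Loss ratio = claims / premiums
= 454805 / 1184396
= 0.384


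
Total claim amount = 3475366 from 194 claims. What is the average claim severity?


severity = total / number
= 3475366 / 194
= 17914.2577


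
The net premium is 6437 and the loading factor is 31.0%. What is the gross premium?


Gross = net * (1 + loading)
= 6437 * (1 + 0.31)
= 6437 * 1.31
= 8432.47


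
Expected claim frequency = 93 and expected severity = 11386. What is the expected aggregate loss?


E[S] = E[N] * E[X]
= 93 * 11386
= 1.0589e+06


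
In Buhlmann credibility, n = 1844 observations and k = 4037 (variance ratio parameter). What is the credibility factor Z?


Z = n / (n + k)
= 1844 / (1844 + 4037)
= 1844 / 5881
= 0.3136


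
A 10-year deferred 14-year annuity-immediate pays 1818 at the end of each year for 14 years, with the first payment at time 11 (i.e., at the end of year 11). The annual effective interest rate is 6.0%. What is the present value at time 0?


PV at time 10 of the 14-year annuity-immediate:
a_n = 1818 * (1-(1+0.06)^(-14))/0.06 = 16898.2808
Discount back 10 years to time 0:
PV = 16898.2808 * (1+0.06)^(-10)
= 16898.2808 * 0.558395
= 9435.9117


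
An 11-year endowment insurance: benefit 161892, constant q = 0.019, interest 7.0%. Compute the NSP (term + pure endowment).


Term component = 21265.045
Pure endowment = 11_p_x * v^11 * benefit = 0.809765 * 0.475093 * 161892 = 62282.0523
NSP = 83547.0973


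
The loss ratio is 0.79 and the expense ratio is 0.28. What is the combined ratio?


Combined ratio = loss ratio + expense ratio
= 0.79 + 0.28
= 1.07


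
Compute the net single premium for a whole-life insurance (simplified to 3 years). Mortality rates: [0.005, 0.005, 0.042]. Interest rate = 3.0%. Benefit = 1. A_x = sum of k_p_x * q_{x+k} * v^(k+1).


v = 0.970874
Year 0: k_p_x=1.0, q=0.005, term=0.004854
Year 1: k_p_x=0.995, q=0.005, term=0.004689
Year 2: k_p_x=0.990025, q=0.042, term=0.038053
A_x = 0.0476


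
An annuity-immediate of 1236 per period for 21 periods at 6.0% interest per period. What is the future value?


FV = PMT * ((1+i)^n - 1) / i
= 1236 * ((1.06)^21 - 1) / 0.06
= 1236 * (3.399564 - 1) / 0.06
= 49431.0102


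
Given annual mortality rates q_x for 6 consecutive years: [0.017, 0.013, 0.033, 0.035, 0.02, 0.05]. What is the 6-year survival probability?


p_k = 1 - q_k for each year
Survival = product of (1 - q_k)
= 0.983 * 0.987 * 0.967 * 0.965 * 0.98 * 0.95
= 0.8429


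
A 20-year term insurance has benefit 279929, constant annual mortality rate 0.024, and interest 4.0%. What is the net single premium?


NSP = benefit * sum_{k=0}^{n-1} k_p_x * q * v^(k+1)
With constant q=0.024, v=0.961538
Sum = 0.269716
NSP = 279929 * 0.269716
= 75501.4348


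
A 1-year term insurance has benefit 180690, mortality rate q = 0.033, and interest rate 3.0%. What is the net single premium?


NSP = benefit * q * v
v = 1/(1+i) = 0.970874
NSP = 180690 * 0.033 * 0.970874
= 5789.0971


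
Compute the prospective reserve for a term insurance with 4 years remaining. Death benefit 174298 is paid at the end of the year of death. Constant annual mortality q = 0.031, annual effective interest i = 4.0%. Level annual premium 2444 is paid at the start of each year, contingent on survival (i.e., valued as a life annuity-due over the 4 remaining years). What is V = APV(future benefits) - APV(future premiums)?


v = 1/(1+i) = 0.961538
APV(future benefits) per unit = sum_{k=0}^{3} k_p_x * q * v^(k+1) = 0.107567
APV(future benefits) = 174298 * 0.107567 = 18748.764
Life annuity-due factor ä_{x:4} = sum_{k=0}^{3} k_p_x * v^k = 3.608709
APV(future premiums) = 2444 * 3.608709 = 8819.6852
V = 18748.764 - 8819.6852
= 9929.0788


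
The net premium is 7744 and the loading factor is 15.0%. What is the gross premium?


Gross = net * (1 + loading)
= 7744 * (1 + 0.15)
= 7744 * 1.15
= 8905.6


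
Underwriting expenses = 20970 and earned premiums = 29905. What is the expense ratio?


Expense ratio = expenses / premiums
= 20970 / 29905
= 0.7012


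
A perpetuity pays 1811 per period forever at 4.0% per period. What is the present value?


PV = PMT / i
= 1811 / 0.04
= 45275.0


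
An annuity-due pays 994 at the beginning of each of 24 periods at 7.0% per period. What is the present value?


PV_due = PMT * (1-(1+i)^(-n))/i * (1+i)
PV_immediate = 11400.518
PV_due = 11400.518 * 1.07
= 12198.5543


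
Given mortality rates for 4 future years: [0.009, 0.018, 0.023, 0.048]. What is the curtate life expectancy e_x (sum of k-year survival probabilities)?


e_x = sum_{k=1}^{n} k_p_x
k_p_x values:
  1_p_x = 0.991
  2_p_x = 0.973162
  3_p_x = 0.950779
  4_p_x = 0.905142
e_x = 3.8201


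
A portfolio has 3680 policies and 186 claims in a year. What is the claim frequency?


frequency = claims / policies
= 186 / 3680
= 0.0505


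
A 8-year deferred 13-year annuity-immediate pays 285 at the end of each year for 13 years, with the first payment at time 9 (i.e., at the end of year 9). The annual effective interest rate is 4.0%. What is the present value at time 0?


PV at time 8 of the 13-year annuity-immediate:
a_n = 285 * (1-(1+0.04)^(-13))/0.04 = 2845.9096
Discount back 8 years to time 0:
PV = 2845.9096 * (1+0.04)^(-8)
= 2845.9096 * 0.73069
= 2079.4783


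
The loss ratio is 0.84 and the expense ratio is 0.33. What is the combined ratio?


Combined ratio = loss ratio + expense ratio
= 0.84 + 0.33
= 1.17


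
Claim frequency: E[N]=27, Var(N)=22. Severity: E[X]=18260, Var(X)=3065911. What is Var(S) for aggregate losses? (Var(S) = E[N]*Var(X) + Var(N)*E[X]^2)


Var(S) = E[N]*Var(X) + Var(N)*E[X]^2
= 27*3065911 + 22*18260^2
= 82779597 + 7335407200
= 7.4182e+09


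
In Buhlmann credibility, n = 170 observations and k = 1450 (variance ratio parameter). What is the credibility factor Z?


Z = n / (n + k)
= 170 / (170 + 1450)
= 170 / 1620
= 0.1049


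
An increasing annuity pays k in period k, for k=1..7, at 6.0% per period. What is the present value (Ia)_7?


(Ia)_n = sum_{k=1}^{n} k * v^k, v = 1/(1+i)
v = 0.943396
Sum computed term by term:
(Ia)_7 = 21.0321


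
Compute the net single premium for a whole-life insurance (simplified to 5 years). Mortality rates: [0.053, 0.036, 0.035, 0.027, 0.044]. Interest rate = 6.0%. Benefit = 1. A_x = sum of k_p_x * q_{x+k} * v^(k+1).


v = 0.943396
Year 0: k_p_x=1.0, q=0.053, term=0.05
Year 1: k_p_x=0.947, q=0.036, term=0.030342
Year 2: k_p_x=0.912908, q=0.035, term=0.026827
Year 3: k_p_x=0.880956, q=0.027, term=0.018841
Year 4: k_p_x=0.85717, q=0.044, term=0.028183
A_x = 0.1542


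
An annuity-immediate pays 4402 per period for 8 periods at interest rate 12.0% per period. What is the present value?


PV = PMT * (1 - (1+i)^(-n)) / i
= 4402 * (1 - (1+0.12)^(-8)) / 0.12
= 4402 * (1 - 0.403883) / 0.12
= 4402 * 4.96764
= 21867.5503


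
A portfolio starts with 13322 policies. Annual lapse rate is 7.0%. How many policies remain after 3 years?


remaining = initial * (1 - lapse)^years
= 13322 * (1 - 0.07)^3
= 13322 * 0.804357
= 10715.644


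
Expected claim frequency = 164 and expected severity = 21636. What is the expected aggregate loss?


E[S] = E[N] * E[X]
= 164 * 21636
= 3.5483e+06


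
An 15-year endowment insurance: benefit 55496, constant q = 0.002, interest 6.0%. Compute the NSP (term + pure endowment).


Term component = 1065.3069
Pure endowment = 15_p_x * v^15 * benefit = 0.970416 * 0.417265 * 55496 = 22471.4875
NSP = 23536.7944


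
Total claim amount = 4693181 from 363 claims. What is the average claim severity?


severity = total / number
= 4693181 / 363
= 12928.8733


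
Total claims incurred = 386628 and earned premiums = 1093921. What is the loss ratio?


Loss ratio = claims / premiums
= 386628 / 1093921
= 0.3534


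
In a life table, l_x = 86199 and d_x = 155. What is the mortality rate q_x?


q_x = d_x / l_x
= 155 / 86199
= 0.0018


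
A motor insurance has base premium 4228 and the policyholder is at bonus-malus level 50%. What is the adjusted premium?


adjusted = base * BM_level / 100
= 4228 * 50 / 100
= 4228 * 0.5
= 2114.0


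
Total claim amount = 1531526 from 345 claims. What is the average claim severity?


severity = total / number
= 1531526 / 345
= 4439.2058


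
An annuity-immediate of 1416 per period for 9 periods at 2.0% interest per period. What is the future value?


FV = PMT * ((1+i)^n - 1) / i
= 1416 * ((1.02)^9 - 1) / 0.02
= 1416 * (1.195093 - 1) / 0.02
= 13812.5539


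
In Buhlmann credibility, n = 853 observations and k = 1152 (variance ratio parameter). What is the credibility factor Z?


Z = n / (n + k)
= 853 / (853 + 1152)
= 853 / 2005
= 0.4254


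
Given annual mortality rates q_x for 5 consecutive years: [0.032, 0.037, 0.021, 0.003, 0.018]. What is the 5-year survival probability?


p_k = 1 - q_k for each year
Survival = product of (1 - q_k)
= 0.968 * 0.963 * 0.979 * 0.997 * 0.982
= 0.8935


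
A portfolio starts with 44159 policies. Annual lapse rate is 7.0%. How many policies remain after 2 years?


remaining = initial * (1 - lapse)^years
= 44159 * (1 - 0.07)^2
= 44159 * 0.8649
= 38193.1191


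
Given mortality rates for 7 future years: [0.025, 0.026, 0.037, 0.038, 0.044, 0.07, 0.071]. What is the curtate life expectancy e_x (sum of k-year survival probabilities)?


e_x = sum_{k=1}^{n} k_p_x
k_p_x values:
  1_p_x = 0.975
  2_p_x = 0.94965
  3_p_x = 0.914513
  4_p_x = 0.879761
  5_p_x = 0.841052
  6_p_x = 0.782178
  7_p_x = 0.726644
e_x = 6.0688


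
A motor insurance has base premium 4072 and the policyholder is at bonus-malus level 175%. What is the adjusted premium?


adjusted = base * BM_level / 100
= 4072 * 175 / 100
= 4072 * 1.75
= 7126.0


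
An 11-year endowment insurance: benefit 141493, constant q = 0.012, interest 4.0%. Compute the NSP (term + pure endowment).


Term component = 14079.6389
Pure endowment = 11_p_x * v^11 * benefit = 0.875642 * 0.649581 * 141493 = 80481.2315
NSP = 94560.8704


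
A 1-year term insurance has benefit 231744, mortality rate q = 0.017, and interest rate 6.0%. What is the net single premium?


NSP = benefit * q * v
v = 1/(1+i) = 0.943396
NSP = 231744 * 0.017 * 0.943396
= 3716.6491


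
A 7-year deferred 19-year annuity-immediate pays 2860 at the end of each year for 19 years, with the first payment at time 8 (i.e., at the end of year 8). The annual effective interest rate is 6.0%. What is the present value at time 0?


PV at time 7 of the 19-year annuity-immediate:
a_n = 2860 * (1-(1+0.06)^(-19))/0.06 = 31912.2132
Discount back 7 years to time 0:
PV = 31912.2132 * (1+0.06)^(-7)
= 31912.2132 * 0.665057
= 21223.4444


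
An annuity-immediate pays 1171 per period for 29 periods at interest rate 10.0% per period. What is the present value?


PV = PMT * (1 - (1+i)^(-n)) / i
= 1171 * (1 - (1+0.1)^(-29)) / 0.1
= 1171 * (1 - 0.063039) / 0.1
= 1171 * 9.369606
= 10971.8085


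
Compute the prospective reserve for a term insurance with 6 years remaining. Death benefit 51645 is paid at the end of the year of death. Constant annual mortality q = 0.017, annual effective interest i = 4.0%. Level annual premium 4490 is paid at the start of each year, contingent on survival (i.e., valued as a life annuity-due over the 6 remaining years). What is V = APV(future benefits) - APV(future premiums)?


v = 1/(1+i) = 0.961538
APV(future benefits) per unit = sum_{k=0}^{5} k_p_x * q * v^(k+1) = 0.085581
APV(future benefits) = 51645 * 0.085581 = 4419.8332
Life annuity-due factor ä_{x:6} = sum_{k=0}^{5} k_p_x * v^k = 5.235546
APV(future premiums) = 4490 * 5.235546 = 23507.6033
V = 4419.8332 - 23507.6033
= -19087.7701


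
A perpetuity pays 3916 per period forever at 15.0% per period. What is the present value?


PV = PMT / i
= 3916 / 0.15
= 26106.6667


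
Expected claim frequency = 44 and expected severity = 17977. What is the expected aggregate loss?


E[S] = E[N] * E[X]
= 44 * 17977
= 790988


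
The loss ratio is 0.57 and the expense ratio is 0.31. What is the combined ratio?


Combined ratio = loss ratio + expense ratio
= 0.57 + 0.31
= 0.88


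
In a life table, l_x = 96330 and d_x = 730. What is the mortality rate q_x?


q_x = d_x / l_x
= 730 / 96330
= 0.0076


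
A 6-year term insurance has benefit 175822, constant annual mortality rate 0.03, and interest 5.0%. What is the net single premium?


NSP = benefit * sum_{k=0}^{n-1} k_p_x * q * v^(k+1)
With constant q=0.03, v=0.952381
Sum = 0.141909
NSP = 175822 * 0.141909
= 24950.6889


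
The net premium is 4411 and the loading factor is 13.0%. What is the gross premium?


Gross = net * (1 + loading)
= 4411 * (1 + 0.13)
= 4411 * 1.13
= 4984.43


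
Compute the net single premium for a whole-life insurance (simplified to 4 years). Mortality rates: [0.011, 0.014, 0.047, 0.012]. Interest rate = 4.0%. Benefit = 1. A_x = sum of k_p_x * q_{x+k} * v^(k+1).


v = 0.961538
Year 0: k_p_x=1.0, q=0.011, term=0.010577
Year 1: k_p_x=0.989, q=0.014, term=0.012801
Year 2: k_p_x=0.975154, q=0.047, term=0.040745
Year 3: k_p_x=0.929322, q=0.012, term=0.009533
A_x = 0.0737


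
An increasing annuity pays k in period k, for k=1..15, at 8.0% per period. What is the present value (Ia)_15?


(Ia)_n = sum_{k=1}^{n} k * v^k, v = 1/(1+i)
v = 0.925926
Sum computed term by term:
(Ia)_15 = 56.4451


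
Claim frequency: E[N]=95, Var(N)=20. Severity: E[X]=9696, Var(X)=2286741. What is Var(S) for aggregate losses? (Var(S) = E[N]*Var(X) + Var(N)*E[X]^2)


Var(S) = E[N]*Var(X) + Var(N)*E[X]^2
= 95*2286741 + 20*9696^2
= 217240395 + 1880248320
= 2.0975e+09


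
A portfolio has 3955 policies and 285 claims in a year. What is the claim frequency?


frequency = claims / policies
= 285 / 3955
= 0.0721


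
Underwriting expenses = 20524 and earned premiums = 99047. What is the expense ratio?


Expense ratio = expenses / premiums
= 20524 / 99047
= 0.2072


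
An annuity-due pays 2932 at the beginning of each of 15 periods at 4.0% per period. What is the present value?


PV_due = PMT * (1-(1+i)^(-n))/i * (1+i)
PV_immediate = 32599.112
PV_due = 32599.112 * 1.04
= 33903.0764


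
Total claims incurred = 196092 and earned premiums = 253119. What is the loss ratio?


Loss ratio = claims / premiums
= 196092 / 253119
= 0.7747


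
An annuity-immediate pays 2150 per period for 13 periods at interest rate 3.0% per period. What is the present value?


PV = PMT * (1 - (1+i)^(-n)) / i
= 2150 * (1 - (1+0.03)^(-13)) / 0.03
= 2150 * (1 - 0.680951) / 0.03
= 2150 * 10.634955
= 22865.154


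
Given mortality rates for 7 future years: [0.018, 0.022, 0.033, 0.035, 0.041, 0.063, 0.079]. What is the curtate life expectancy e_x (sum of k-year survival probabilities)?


e_x = sum_{k=1}^{n} k_p_x
k_p_x values:
  1_p_x = 0.982
  2_p_x = 0.960396
  3_p_x = 0.928703
  4_p_x = 0.896198
  5_p_x = 0.859454
  6_p_x = 0.805309
  7_p_x = 0.741689
e_x = 6.1737


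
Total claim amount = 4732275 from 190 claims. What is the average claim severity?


severity = total / number
= 4732275 / 190
= 24906.7105


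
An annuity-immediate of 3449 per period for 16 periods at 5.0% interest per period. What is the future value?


FV = PMT * ((1+i)^n - 1) / i
= 3449 * ((1.05)^16 - 1) / 0.05
= 3449 * (2.182875 - 1) / 0.05
= 81594.6891


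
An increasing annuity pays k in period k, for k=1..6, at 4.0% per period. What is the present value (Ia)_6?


(Ia)_n = sum_{k=1}^{n} k * v^k, v = 1/(1+i)
v = 0.961538
Sum computed term by term:
(Ia)_6 = 17.7484


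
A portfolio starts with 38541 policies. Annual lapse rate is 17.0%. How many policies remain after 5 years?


remaining = initial * (1 - lapse)^years
= 38541 * (1 - 0.17)^5
= 38541 * 0.393904
= 15181.4565


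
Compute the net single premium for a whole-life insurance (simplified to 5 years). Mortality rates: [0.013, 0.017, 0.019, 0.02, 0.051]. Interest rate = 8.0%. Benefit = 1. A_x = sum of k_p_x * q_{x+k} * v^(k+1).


v = 0.925926
Year 0: k_p_x=1.0, q=0.013, term=0.012037
Year 1: k_p_x=0.987, q=0.017, term=0.014385
Year 2: k_p_x=0.970221, q=0.019, term=0.014634
Year 3: k_p_x=0.951787, q=0.02, term=0.013992
Year 4: k_p_x=0.932751, q=0.051, term=0.032376
A_x = 0.0874


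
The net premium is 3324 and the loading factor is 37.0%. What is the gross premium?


Gross = net * (1 + loading)
= 3324 * (1 + 0.37)
= 3324 * 1.37
= 4553.88


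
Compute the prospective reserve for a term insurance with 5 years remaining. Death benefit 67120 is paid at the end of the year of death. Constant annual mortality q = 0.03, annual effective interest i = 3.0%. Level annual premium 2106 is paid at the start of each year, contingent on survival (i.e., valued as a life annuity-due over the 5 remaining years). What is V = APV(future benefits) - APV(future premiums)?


v = 1/(1+i) = 0.970874
APV(future benefits) per unit = sum_{k=0}^{4} k_p_x * q * v^(k+1) = 0.129624
APV(future benefits) = 67120 * 0.129624 = 8700.3792
Life annuity-due factor ä_{x:5} = sum_{k=0}^{4} k_p_x * v^k = 4.450432
APV(future premiums) = 2106 * 4.450432 = 9372.6105
V = 8700.3792 - 9372.6105
= -672.2313


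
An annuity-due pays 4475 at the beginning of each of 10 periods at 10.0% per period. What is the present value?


PV_due = PMT * (1-(1+i)^(-n))/i * (1+i)
PV_immediate = 27496.9378
PV_due = 27496.9378 * 1.1
= 30246.6316


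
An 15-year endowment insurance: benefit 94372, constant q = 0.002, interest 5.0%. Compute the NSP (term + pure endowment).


Term component = 1935.3996
Pure endowment = 15_p_x * v^15 * benefit = 0.970416 * 0.481017 * 94372 = 44051.6107
NSP = 45987.0103


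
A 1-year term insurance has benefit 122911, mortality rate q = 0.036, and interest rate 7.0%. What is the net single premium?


NSP = benefit * q * v
v = 1/(1+i) = 0.934579
NSP = 122911 * 0.036 * 0.934579
= 4135.3234


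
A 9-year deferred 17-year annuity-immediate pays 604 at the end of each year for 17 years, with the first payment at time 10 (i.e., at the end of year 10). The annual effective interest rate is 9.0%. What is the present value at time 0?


PV at time 9 of the 17-year annuity-immediate:
a_n = 604 * (1-(1+0.09)^(-17))/0.09 = 5160.3533
Discount back 9 years to time 0:
PV = 5160.3533 * (1+0.09)^(-9)
= 5160.3533 * 0.460428
= 2375.97


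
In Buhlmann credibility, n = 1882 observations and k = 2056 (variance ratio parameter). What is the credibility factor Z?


Z = n / (n + k)
= 1882 / (1882 + 2056)
= 1882 / 3938
= 0.4779


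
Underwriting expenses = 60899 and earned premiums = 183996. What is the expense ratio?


Expense ratio = expenses / premiums
= 60899 / 183996
= 0.331


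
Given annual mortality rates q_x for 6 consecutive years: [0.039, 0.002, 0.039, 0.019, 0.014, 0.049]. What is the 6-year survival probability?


p_k = 1 - q_k for each year
Survival = product of (1 - q_k)
= 0.961 * 0.998 * 0.961 * 0.981 * 0.986 * 0.951
= 0.8478


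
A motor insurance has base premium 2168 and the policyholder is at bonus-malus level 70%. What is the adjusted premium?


adjusted = base * BM_level / 100
= 2168 * 70 / 100
= 2168 * 0.7
= 1517.6


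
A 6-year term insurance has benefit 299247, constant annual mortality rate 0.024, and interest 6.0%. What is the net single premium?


NSP = benefit * sum_{k=0}^{n-1} k_p_x * q * v^(k+1)
With constant q=0.024, v=0.943396
Sum = 0.111616
NSP = 299247 * 0.111616
= 33400.6122


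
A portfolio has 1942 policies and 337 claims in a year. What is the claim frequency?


frequency = claims / policies
= 337 / 1942
= 0.1735


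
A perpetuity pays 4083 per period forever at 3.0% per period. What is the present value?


PV = PMT / i
= 4083 / 0.03
= 136100.0


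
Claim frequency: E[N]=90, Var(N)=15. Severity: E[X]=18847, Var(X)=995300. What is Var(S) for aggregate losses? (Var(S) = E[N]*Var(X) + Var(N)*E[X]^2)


Var(S) = E[N]*Var(X) + Var(N)*E[X]^2
= 90*995300 + 15*18847^2
= 89577000 + 5328141135
= 5.4177e+09


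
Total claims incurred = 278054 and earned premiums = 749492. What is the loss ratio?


Loss ratio = claims / premiums
= 278054 / 749492
= 0.371


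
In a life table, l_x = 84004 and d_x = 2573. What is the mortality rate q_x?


q_x = d_x / l_x
= 2573 / 84004
= 0.0306


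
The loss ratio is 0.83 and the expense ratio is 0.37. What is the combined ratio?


Combined ratio = loss ratio + expense ratio
= 0.83 + 0.37
= 1.2


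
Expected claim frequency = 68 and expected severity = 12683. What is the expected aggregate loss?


E[S] = E[N] * E[X]
= 68 * 12683
= 862444


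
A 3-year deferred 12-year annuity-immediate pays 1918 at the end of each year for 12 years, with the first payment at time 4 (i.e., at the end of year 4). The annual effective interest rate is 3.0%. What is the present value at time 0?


PV at time 3 of the 12-year annuity-immediate:
a_n = 1918 * (1-(1+0.03)^(-12))/0.03 = 19091.7797
Discount back 3 years to time 0:
PV = 19091.7797 * (1+0.03)^(-3)
= 19091.7797 * 0.915142
= 17471.6829


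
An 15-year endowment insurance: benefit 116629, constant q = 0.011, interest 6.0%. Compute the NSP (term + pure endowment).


Term component = 11682.2763
Pure endowment = 15_p_x * v^15 * benefit = 0.847119 * 0.417265 * 116629 = 41225.2167
NSP = 52907.493


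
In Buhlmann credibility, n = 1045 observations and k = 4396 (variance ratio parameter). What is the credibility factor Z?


Z = n / (n + k)
= 1045 / (1045 + 4396)
= 1045 / 5441
= 0.1921


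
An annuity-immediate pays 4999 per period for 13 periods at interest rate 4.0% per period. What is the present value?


PV = PMT * (1 - (1+i)^(-n)) / i
= 4999 * (1 - (1+0.04)^(-13)) / 0.04
= 4999 * (1 - 0.600574) / 0.04
= 4999 * 9.985648
= 49918.2536


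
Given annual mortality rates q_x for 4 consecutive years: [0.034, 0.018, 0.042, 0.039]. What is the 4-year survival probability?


p_k = 1 - q_k for each year
Survival = product of (1 - q_k)
= 0.966 * 0.982 * 0.958 * 0.961
= 0.8733


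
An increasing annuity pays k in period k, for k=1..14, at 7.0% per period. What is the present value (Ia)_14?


(Ia)_n = sum_{k=1}^{n} k * v^k, v = 1/(1+i)
v = 0.934579
Sum computed term by term:
(Ia)_14 = 56.1173


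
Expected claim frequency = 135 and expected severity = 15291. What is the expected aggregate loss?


E[S] = E[N] * E[X]
= 135 * 15291
= 2.0643e+06


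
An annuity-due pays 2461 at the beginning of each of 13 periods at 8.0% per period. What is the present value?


PV_due = PMT * (1-(1+i)^(-n))/i * (1+i)
PV_immediate = 19451.1926
PV_due = 19451.1926 * 1.08
= 21007.288


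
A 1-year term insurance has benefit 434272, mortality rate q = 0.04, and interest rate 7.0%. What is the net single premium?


NSP = benefit * q * v
v = 1/(1+i) = 0.934579
NSP = 434272 * 0.04 * 0.934579
= 16234.4673


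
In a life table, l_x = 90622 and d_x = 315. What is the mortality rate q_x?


q_x = d_x / l_x
= 315 / 90622
= 0.0035


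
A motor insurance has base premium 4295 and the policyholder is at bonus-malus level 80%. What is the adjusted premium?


adjusted = base * BM_level / 100
= 4295 * 80 / 100
= 4295 * 0.8
= 3436.0


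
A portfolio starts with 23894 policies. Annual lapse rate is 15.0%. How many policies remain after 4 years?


remaining = initial * (1 - lapse)^years
= 23894 * (1 - 0.15)^4
= 23894 * 0.522006
= 12472.8173


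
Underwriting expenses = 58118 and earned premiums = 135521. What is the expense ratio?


Expense ratio = expenses / premiums
= 58118 / 135521
= 0.4288


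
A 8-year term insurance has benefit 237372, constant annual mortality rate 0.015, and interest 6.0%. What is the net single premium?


NSP = benefit * sum_{k=0}^{n-1} k_p_x * q * v^(k+1)
With constant q=0.015, v=0.943396
Sum = 0.088808
NSP = 237372 * 0.088808
= 21080.5705


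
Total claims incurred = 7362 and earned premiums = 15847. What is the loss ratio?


Loss ratio = claims / premiums
= 7362 / 15847
= 0.4646


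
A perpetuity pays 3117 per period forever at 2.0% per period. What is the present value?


PV = PMT / i
= 3117 / 0.02
= 155850.0


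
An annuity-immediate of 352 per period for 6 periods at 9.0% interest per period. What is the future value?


FV = PMT * ((1+i)^n - 1) / i
= 352 * ((1.09)^6 - 1) / 0.09
= 352 * (1.6771 - 1) / 0.09
= 2648.2138


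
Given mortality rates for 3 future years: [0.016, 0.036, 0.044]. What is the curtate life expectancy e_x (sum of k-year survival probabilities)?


e_x = sum_{k=1}^{n} k_p_x
k_p_x values:
  1_p_x = 0.984
  2_p_x = 0.948576
  3_p_x = 0.906839
e_x = 2.8394


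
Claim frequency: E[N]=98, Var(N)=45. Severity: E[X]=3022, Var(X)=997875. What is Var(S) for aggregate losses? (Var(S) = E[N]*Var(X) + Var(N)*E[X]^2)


Var(S) = E[N]*Var(X) + Var(N)*E[X]^2
= 98*997875 + 45*3022^2
= 97791750 + 410961780
= 5.0875e+08


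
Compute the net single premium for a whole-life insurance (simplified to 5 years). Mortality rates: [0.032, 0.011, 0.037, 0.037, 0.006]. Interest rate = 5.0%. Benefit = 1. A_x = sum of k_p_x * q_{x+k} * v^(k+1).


v = 0.952381
Year 0: k_p_x=1.0, q=0.032, term=0.030476
Year 1: k_p_x=0.968, q=0.011, term=0.009658
Year 2: k_p_x=0.957352, q=0.037, term=0.030599
Year 3: k_p_x=0.92193, q=0.037, term=0.028064
Year 4: k_p_x=0.887819, q=0.006, term=0.004174
A_x = 0.103


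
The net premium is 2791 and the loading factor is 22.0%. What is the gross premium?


Gross = net * (1 + loading)
= 2791 * (1 + 0.22)
= 2791 * 1.22
= 3405.02


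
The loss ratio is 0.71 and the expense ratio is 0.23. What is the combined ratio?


Combined ratio = loss ratio + expense ratio
= 0.71 + 0.23
= 0.94


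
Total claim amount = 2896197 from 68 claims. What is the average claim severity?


severity = total / number
= 2896197 / 68
= 42591.1324


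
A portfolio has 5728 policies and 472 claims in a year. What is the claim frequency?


frequency = claims / policies
= 472 / 5728
= 0.0824


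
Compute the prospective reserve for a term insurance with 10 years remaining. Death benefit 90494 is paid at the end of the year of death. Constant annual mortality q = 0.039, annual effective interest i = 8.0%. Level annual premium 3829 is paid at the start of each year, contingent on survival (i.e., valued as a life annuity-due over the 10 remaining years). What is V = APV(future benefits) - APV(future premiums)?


v = 1/(1+i) = 0.925926
APV(future benefits) per unit = sum_{k=0}^{9} k_p_x * q * v^(k+1) = 0.225751
APV(future benefits) = 90494 * 0.225751 = 20429.1415
Life annuity-due factor ä_{x:10} = sum_{k=0}^{9} k_p_x * v^k = 6.251575
APV(future premiums) = 3829 * 6.251575 = 23937.2825
V = 20429.1415 - 23937.2825
= -3508.141


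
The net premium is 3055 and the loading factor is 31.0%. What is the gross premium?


Gross = net * (1 + loading)
= 3055 * (1 + 0.31)
= 3055 * 1.31
= 4002.05


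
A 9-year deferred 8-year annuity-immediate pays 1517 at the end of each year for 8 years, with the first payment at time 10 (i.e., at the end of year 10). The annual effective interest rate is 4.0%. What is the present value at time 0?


PV at time 9 of the 8-year annuity-immediate:
a_n = 1517 * (1-(1+0.04)^(-8))/0.04 = 10213.574
Discount back 9 years to time 0:
PV = 10213.574 * (1+0.04)^(-9)
= 10213.574 * 0.702587
= 7175.9216


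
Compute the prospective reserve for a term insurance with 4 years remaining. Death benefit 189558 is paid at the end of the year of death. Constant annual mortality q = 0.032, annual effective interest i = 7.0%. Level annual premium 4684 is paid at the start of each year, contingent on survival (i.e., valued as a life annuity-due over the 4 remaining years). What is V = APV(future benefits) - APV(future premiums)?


v = 1/(1+i) = 0.934579
APV(future benefits) per unit = sum_{k=0}^{3} k_p_x * q * v^(k+1) = 0.103582
APV(future benefits) = 189558 * 0.103582 = 19634.7799
Life annuity-due factor ä_{x:4} = sum_{k=0}^{3} k_p_x * v^k = 3.46352
APV(future premiums) = 4684 * 3.46352 = 16223.1284
V = 19634.7799 - 16223.1284
= 3411.6515


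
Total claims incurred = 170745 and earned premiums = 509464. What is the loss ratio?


Loss ratio = claims / premiums
= 170745 / 509464
= 0.3351


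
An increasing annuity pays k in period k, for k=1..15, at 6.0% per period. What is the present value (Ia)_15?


(Ia)_n = sum_{k=1}^{n} k * v^k, v = 1/(1+i)
v = 0.943396
Sum computed term by term:
(Ia)_15 = 67.2668


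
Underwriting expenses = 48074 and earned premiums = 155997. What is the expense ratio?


Expense ratio = expenses / premiums
= 48074 / 155997
= 0.3082


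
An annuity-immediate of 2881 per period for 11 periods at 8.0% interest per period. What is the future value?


FV = PMT * ((1+i)^n - 1) / i
= 2881 * ((1.08)^11 - 1) / 0.08
= 2881 * (2.331639 - 1) / 0.08
= 47955.6494


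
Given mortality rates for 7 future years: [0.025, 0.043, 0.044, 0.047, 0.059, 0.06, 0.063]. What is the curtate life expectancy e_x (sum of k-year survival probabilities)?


e_x = sum_{k=1}^{n} k_p_x
k_p_x values:
  1_p_x = 0.975
  2_p_x = 0.933075
  3_p_x = 0.89202
  4_p_x = 0.850095
  5_p_x = 0.799939
  6_p_x = 0.751943
  7_p_x = 0.70457
e_x = 5.9066


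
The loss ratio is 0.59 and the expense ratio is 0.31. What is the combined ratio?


Combined ratio = loss ratio + expense ratio
= 0.59 + 0.31
= 0.9


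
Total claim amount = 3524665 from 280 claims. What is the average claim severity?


severity = total / number
= 3524665 / 280
= 12588.0893


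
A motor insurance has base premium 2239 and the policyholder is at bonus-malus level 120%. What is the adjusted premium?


adjusted = base * BM_level / 100
= 2239 * 120 / 100
= 2239 * 1.2
= 2686.8


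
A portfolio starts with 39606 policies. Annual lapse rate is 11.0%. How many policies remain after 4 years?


remaining = initial * (1 - lapse)^years
= 39606 * (1 - 0.11)^4
= 39606 * 0.627422
= 24849.692


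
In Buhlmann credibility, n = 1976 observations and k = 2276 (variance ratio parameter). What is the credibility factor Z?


Z = n / (n + k)
= 1976 / (1976 + 2276)
= 1976 / 4252
= 0.4647


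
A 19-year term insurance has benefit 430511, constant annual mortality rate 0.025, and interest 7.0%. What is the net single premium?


NSP = benefit * sum_{k=0}^{n-1} k_p_x * q * v^(k+1)
With constant q=0.025, v=0.934579
Sum = 0.218179
NSP = 430511 * 0.218179
= 93928.3013


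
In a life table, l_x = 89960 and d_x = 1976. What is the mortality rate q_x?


q_x = d_x / l_x
= 1976 / 89960
= 0.022


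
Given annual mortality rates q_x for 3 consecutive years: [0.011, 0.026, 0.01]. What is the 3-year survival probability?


p_k = 1 - q_k for each year
Survival = product of (1 - q_k)
= 0.989 * 0.974 * 0.99
= 0.9537


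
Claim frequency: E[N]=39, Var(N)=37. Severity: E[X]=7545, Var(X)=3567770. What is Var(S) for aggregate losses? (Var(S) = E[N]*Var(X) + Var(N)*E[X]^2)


Var(S) = E[N]*Var(X) + Var(N)*E[X]^2
= 39*3567770 + 37*7545^2
= 139143030 + 2106299925
= 2.2454e+09


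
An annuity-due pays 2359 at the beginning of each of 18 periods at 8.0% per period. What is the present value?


PV_due = PMT * (1-(1+i)^(-n))/i * (1+i)
PV_immediate = 22108.2818
PV_due = 22108.2818 * 1.08
= 23876.9443


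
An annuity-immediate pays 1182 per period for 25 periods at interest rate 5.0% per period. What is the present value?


PV = PMT * (1 - (1+i)^(-n)) / i
= 1182 * (1 - (1+0.05)^(-25)) / 0.05
= 1182 * (1 - 0.295303) / 0.05
= 1182 * 14.093945
= 16659.0425


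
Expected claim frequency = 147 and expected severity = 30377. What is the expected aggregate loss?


E[S] = E[N] * E[X]
= 147 * 30377
= 4.4654e+06


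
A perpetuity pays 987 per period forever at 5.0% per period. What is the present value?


PV = PMT / i
= 987 / 0.05
= 19740.0


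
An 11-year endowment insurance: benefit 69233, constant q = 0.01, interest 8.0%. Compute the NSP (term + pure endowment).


Term component = 4738.6509
Pure endowment = 11_p_x * v^11 * benefit = 0.895338 * 0.428883 * 69233 = 26585.1418
NSP = 31323.7927


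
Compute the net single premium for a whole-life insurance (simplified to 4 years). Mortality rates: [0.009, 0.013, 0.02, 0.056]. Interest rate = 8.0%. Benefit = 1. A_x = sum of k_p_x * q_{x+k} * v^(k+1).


v = 0.925926
Year 0: k_p_x=1.0, q=0.009, term=0.008333
Year 1: k_p_x=0.991, q=0.013, term=0.011045
Year 2: k_p_x=0.978117, q=0.02, term=0.015529
Year 3: k_p_x=0.958555, q=0.056, term=0.039456
A_x = 0.0744


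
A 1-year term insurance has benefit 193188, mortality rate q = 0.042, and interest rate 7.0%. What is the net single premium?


NSP = benefit * q * v
v = 1/(1+i) = 0.934579
NSP = 193188 * 0.042 * 0.934579
= 7583.0804


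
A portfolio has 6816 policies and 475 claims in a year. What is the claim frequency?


frequency = claims / policies
= 475 / 6816
= 0.0697


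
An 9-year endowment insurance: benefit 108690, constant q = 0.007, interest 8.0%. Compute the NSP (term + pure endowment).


Term component = 4638.4267
Pure endowment = 9_p_x * v^9 * benefit = 0.938735 * 0.500249 * 108690 = 51040.9825
NSP = 55679.4092


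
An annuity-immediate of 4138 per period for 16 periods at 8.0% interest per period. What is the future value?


FV = PMT * ((1+i)^n - 1) / i
= 4138 * ((1.08)^16 - 1) / 0.08
= 4138 * (3.425943 - 1) / 0.08
= 125481.8832


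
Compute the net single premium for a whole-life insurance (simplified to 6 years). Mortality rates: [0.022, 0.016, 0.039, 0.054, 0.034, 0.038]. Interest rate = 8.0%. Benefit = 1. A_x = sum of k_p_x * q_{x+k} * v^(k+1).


v = 0.925926
Year 0: k_p_x=1.0, q=0.022, term=0.02037
Year 1: k_p_x=0.978, q=0.016, term=0.013416
Year 2: k_p_x=0.962352, q=0.039, term=0.029794
Year 3: k_p_x=0.92482, q=0.054, term=0.036708
Year 4: k_p_x=0.87488, q=0.034, term=0.020245
Year 5: k_p_x=0.845134, q=0.038, term=0.020238
A_x = 0.1408


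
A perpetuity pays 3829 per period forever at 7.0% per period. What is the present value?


PV = PMT / i
= 3829 / 0.07
= 54700.0


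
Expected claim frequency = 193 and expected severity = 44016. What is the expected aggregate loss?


E[S] = E[N] * E[X]
= 193 * 44016
= 8.4951e+06


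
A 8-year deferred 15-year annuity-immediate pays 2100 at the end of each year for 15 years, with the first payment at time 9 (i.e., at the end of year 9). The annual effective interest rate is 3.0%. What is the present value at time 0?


PV at time 8 of the 15-year annuity-immediate:
a_n = 2100 * (1-(1+0.03)^(-15))/0.03 = 25069.6637
Discount back 8 years to time 0:
PV = 25069.6637 * (1+0.03)^(-8)
= 25069.6637 * 0.789409
= 19790.224


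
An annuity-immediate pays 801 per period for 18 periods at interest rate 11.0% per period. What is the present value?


PV = PMT * (1 - (1+i)^(-n)) / i
= 801 * (1 - (1+0.11)^(-18)) / 0.11
= 801 * (1 - 0.152822) / 0.11
= 801 * 7.701617
= 6168.9949


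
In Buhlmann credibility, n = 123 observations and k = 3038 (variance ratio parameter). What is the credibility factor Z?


Z = n / (n + k)
= 123 / (123 + 3038)
= 123 / 3161
= 0.0389


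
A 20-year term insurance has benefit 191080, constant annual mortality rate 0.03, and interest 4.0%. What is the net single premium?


NSP = benefit * sum_{k=0}^{n-1} k_p_x * q * v^(k+1)
With constant q=0.03, v=0.961538
Sum = 0.322208
NSP = 191080 * 0.322208
= 61567.5615


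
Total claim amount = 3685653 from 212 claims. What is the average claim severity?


severity = total / number
= 3685653 / 212
= 17385.1557


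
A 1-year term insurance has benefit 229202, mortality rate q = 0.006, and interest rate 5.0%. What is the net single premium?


NSP = benefit * q * v
v = 1/(1+i) = 0.952381
NSP = 229202 * 0.006 * 0.952381
= 1309.7257


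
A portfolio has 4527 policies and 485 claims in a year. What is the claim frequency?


frequency = claims / policies
= 485 / 4527
= 0.1071


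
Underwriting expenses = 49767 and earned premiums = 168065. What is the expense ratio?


Expense ratio = expenses / premiums
= 49767 / 168065
= 0.2961


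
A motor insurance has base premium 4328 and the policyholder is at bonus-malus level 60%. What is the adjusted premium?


adjusted = base * BM_level / 100
= 4328 * 60 / 100
= 4328 * 0.6
= 2596.8


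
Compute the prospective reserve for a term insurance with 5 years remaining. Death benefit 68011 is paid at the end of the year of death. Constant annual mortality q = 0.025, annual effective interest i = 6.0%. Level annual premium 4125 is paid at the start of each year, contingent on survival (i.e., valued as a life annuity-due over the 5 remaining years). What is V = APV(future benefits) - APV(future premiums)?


v = 1/(1+i) = 0.943396
APV(future benefits) per unit = sum_{k=0}^{4} k_p_x * q * v^(k+1) = 0.100469
APV(future benefits) = 68011 * 0.100469 = 6832.986
Life annuity-due factor ä_{x:5} = sum_{k=0}^{4} k_p_x * v^k = 4.259879
APV(future premiums) = 4125 * 4.259879 = 17571.9994
V = 6832.986 - 17571.9994
= -10739.0134


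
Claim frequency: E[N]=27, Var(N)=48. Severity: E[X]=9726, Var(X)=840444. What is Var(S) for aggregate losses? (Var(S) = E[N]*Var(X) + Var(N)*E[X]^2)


Var(S) = E[N]*Var(X) + Var(N)*E[X]^2
= 27*840444 + 48*9726^2
= 22691988 + 4540563648
= 4.5633e+09


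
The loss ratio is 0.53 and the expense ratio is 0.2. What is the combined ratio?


Combined ratio = loss ratio + expense ratio
= 0.53 + 0.2
= 0.73


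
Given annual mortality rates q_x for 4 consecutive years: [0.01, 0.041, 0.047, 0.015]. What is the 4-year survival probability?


p_k = 1 - q_k for each year
Survival = product of (1 - q_k)
= 0.99 * 0.959 * 0.953 * 0.985
= 0.8912


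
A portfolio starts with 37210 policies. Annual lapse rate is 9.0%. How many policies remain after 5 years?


remaining = initial * (1 - lapse)^years
= 37210 * (1 - 0.09)^5
= 37210 * 0.624032
= 23220.2361


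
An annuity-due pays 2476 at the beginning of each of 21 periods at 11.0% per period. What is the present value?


PV_due = PMT * (1-(1+i)^(-n))/i * (1+i)
PV_immediate = 19993.8743
PV_due = 19993.8743 * 1.11
= 22193.2004


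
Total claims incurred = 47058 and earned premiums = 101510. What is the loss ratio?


Loss ratio = claims / premiums
= 47058 / 101510
= 0.4636


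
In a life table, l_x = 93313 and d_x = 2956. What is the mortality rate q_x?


q_x = d_x / l_x
= 2956 / 93313
= 0.0317


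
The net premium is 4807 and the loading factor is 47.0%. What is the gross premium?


Gross = net * (1 + loading)
= 4807 * (1 + 0.47)
= 4807 * 1.47
= 7066.29
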